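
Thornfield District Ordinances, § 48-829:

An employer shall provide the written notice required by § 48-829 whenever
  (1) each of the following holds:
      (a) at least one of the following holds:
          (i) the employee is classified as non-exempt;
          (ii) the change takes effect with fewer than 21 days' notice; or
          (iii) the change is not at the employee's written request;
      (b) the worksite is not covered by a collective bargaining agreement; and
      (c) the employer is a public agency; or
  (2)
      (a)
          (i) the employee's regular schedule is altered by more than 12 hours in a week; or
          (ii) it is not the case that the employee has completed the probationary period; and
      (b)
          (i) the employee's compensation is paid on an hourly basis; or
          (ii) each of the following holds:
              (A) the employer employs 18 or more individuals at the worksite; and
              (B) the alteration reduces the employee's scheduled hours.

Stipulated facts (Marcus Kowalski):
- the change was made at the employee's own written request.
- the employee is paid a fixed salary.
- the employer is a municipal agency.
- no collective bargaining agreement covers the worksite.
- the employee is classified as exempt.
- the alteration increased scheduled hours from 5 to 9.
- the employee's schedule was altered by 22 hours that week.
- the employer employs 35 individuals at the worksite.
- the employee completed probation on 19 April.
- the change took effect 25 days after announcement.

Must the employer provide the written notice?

(i) non-exempt — fails.
(ii) < 21 days' notice — not satisfied.
(iii) not employee-requested — not met.
(a): F OR F OR F → false.
(b) no CBA — holds.
(c) public agency — holds.
(1): F AND T AND T → false.
(i) schedule shift > 12h — satisfied.
(ii) not (past probation) — not satisfied.
(a) = T OR F = true.
(i) hourly-paid — not met.
(A) ≥ 18 at site — met.
(B) hours reduced — fails.
So (ii) is not satisfied (T AND F).
(b) = F OR F = false.
(2) = T AND F = false.
Overall = F OR F = false.

No — not required.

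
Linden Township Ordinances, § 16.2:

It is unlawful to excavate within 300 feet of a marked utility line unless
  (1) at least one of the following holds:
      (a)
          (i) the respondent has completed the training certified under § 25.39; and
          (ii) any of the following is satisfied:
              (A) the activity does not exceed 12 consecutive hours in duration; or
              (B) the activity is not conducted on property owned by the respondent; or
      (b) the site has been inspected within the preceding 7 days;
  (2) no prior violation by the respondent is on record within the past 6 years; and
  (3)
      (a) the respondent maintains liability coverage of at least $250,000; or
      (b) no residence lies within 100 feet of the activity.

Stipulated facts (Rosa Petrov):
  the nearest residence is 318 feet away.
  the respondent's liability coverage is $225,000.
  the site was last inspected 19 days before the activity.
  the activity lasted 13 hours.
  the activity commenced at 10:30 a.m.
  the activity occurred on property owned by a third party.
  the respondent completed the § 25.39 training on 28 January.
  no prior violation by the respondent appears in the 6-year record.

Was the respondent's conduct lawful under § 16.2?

Yes — lawful.

(i) training certified — holds.
(A) ≤ 12 hrs duration — not met.
(B) not (own property) — holds.
(ii): F OR T → true.
(a) = T AND T = true.
(b) site inspected — fails.
(1): T OR F → true.
(2) no prior violation — holds.
(a) coverage ≥ $250,000 — not satisfied.
(b) no residence in 100 ft — holds.
(3): F OR T → true.
Overall = T AND T AND T = true.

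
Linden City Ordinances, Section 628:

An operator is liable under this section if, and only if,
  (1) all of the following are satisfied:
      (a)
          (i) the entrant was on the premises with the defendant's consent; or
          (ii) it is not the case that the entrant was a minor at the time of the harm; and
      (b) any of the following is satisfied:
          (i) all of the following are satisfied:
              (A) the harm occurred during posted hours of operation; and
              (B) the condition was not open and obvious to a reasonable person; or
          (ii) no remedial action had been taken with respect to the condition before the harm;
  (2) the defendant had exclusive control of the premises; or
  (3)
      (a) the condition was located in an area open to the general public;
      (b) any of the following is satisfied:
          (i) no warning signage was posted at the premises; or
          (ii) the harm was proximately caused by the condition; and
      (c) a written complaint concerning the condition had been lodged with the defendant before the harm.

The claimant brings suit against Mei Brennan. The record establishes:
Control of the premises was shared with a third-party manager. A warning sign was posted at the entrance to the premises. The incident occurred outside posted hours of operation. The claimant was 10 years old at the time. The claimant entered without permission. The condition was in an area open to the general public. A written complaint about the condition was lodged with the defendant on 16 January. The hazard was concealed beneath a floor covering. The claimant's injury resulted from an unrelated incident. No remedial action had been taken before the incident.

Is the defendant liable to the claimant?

No — not liable.

(i) consent to enter — fails.
(ii) not (entrant a minor) — not satisfied.
(a) = F OR F = false.
(A) during posted hours — fails.
(B) not open/obvious — satisfied.
(i): F AND T → false.
(ii) no remedial action — met.
(b) = F OR T = true.
(1): F AND T → false.
(2) exclusive control — not met.
(a) public area — satisfied.
(i) no signage posted — not met.
(ii) proximate cause — fails.
So (b) is not satisfied (F OR F).
(c) complaint lodged — met.
(3): T AND F AND T → false.
Overall: F OR F OR F → false.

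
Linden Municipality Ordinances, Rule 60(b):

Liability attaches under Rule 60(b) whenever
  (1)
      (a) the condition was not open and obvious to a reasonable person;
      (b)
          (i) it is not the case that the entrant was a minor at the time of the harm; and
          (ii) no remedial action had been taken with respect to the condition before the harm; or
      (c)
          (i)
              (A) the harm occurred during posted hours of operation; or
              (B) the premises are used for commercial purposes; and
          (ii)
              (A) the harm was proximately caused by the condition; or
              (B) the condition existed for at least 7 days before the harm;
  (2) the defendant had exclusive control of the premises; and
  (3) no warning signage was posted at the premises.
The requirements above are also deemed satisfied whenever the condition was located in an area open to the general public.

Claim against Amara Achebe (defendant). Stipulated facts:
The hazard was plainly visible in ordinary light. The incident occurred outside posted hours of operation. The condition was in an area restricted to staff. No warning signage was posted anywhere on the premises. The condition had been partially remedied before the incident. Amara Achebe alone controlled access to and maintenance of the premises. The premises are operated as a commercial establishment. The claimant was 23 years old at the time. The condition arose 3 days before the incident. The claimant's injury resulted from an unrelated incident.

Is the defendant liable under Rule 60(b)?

No — not liable.

(a) not open/obvious — fails.
(i) not (entrant a minor) — satisfied.
(ii) no remedial action — not met.
(b) = T AND F = false.
(A) during posted hours — fails.
(B) commercial use — satisfied.
(i): F OR T → true.
(A) proximate cause — fails.
(B) condition ≥7 days old — not satisfied.
(ii) = F OR F = false.
(c): T AND F → false.
So (1) is not satisfied (F OR F OR F).
(2) exclusive control — holds.
(3) no signage posted — holds.
Overall = F AND T AND T = false.
Exception (public area) — not satisfied.
Result: main false OR exception false → false.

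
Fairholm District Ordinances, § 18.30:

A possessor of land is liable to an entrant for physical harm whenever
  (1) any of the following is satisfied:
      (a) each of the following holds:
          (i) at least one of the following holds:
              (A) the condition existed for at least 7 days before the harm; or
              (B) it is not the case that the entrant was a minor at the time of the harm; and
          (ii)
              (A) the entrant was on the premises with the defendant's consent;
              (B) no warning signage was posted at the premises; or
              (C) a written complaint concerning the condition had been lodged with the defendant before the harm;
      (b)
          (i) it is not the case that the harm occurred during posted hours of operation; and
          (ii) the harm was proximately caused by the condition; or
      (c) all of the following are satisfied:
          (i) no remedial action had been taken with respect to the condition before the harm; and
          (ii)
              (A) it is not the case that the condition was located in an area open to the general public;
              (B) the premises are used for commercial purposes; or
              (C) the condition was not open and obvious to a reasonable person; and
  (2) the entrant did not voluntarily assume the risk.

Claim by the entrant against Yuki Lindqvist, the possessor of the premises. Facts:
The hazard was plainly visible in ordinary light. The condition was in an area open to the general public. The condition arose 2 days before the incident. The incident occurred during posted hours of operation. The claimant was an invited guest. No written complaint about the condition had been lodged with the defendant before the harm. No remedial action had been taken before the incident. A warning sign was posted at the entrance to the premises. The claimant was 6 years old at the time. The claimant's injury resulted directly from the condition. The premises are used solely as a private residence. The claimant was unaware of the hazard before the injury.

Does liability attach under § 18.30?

(A) condition ≥7 days old — not satisfied.
(B) not (entrant a minor) — not met.
(i) = F OR F = false.
(A) consent to enter — satisfied.
(B) no signage posted — fails.
(C) complaint lodged — not satisfied.
So (ii) is satisfied (T OR F OR F).
(a) = F AND T = false.
(i) not (during posted hours) — fails.
(ii) proximate cause — met.
(b): F AND T → false.
(i) no remedial action — met.
(A) not (public area) — not satisfied.
(B) commercial use — not satisfied.
(C) not open/obvious — not satisfied.
(ii) = F OR F OR F = false.
So (c) is not satisfied (T AND F).
So (1) is not satisfied (F OR F OR F).
(2) no assumed risk — holds.
Overall: F AND T → false.

No — not liable.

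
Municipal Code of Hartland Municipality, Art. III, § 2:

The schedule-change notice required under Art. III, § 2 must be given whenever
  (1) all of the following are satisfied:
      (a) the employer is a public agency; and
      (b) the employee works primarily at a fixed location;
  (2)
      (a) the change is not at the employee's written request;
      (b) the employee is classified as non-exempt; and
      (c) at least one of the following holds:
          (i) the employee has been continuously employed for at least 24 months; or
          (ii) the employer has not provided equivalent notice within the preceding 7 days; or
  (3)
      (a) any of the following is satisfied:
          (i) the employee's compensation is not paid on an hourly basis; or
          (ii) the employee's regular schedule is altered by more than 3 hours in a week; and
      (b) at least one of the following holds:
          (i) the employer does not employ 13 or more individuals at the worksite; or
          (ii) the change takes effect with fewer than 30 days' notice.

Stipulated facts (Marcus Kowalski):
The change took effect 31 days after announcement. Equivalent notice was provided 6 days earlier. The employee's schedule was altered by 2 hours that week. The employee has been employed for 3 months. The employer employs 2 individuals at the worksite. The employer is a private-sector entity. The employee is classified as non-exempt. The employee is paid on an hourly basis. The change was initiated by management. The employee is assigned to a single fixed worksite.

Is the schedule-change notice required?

No — not required.

(a) public agency — fails.
(b) fixed location — met.
(1): F AND T → false.
(a) not employee-requested — met.
(b) non-exempt — satisfied.
(i) tenure ≥ 24 mo. — fails.
(ii) no recent notice — not met.
(c) = F OR F = false.
(2) = T AND T AND F = false.
(i) not (hourly-paid) — not satisfied.
(ii) schedule shift > 3h — fails.
So (a) is not satisfied (F OR F).
(i) not (≥ 13 at site) — satisfied.
(ii) < 30 days' notice — not satisfied.
(b) = T OR F = true.
(3): F AND T → false.
So Overall is not satisfied (F OR F OR F).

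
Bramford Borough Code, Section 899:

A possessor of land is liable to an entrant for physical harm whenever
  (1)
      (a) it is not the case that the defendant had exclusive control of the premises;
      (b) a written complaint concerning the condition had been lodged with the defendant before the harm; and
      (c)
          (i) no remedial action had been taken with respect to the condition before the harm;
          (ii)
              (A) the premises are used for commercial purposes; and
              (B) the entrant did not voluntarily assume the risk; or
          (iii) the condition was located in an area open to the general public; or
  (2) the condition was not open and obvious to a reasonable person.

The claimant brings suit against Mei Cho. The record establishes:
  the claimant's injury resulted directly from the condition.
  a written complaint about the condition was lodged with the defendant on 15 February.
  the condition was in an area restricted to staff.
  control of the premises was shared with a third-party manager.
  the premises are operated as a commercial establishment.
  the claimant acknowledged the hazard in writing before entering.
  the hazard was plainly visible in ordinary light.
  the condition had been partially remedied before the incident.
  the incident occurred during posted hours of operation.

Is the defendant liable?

No — not liable.

(a) not (exclusive control) — holds.
(b) complaint lodged — holds.
(i) no remedial action — fails.
(A) commercial use — satisfied.
(B) no assumed risk — fails.
(ii): T AND F → false.
(iii) public area — fails.
(c) = F OR F OR F = false.
(1): T AND T AND F → false.
(2) not open/obvious — fails.
Overall = F OR F = false.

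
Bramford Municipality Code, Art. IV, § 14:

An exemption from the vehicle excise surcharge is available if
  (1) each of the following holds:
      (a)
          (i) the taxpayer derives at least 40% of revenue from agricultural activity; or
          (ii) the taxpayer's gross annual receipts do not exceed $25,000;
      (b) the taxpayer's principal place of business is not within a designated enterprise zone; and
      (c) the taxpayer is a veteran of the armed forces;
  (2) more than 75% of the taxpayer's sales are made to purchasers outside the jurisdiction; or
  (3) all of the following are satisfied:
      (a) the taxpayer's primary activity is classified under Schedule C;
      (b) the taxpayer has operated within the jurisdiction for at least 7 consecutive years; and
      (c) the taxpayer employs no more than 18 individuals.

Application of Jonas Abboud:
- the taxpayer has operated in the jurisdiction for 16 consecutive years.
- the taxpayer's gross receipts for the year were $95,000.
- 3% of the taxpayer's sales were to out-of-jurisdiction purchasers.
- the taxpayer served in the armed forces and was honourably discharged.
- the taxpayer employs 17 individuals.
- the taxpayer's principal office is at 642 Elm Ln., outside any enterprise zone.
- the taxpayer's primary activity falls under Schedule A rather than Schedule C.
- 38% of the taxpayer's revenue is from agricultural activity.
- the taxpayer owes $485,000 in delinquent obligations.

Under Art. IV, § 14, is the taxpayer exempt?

(i) ≥40% agricultural — not satisfied.
(ii) receipts ≤ $25,000 — fails.
(a): F OR F → false.
(b) not (in enterprise zone) — met.
(c) veteran — met.
(1): F AND T AND T → false.
(2) >75% out-of-jur. sales — fails.
(a) Schedule C activity — not satisfied.
(b) ≥ 7 yrs in jurisdiction — satisfied.
(c) ≤ 18 employees — holds.
(3) = F AND T AND T = false.
Overall: F OR F OR F → false.

No — not exempt.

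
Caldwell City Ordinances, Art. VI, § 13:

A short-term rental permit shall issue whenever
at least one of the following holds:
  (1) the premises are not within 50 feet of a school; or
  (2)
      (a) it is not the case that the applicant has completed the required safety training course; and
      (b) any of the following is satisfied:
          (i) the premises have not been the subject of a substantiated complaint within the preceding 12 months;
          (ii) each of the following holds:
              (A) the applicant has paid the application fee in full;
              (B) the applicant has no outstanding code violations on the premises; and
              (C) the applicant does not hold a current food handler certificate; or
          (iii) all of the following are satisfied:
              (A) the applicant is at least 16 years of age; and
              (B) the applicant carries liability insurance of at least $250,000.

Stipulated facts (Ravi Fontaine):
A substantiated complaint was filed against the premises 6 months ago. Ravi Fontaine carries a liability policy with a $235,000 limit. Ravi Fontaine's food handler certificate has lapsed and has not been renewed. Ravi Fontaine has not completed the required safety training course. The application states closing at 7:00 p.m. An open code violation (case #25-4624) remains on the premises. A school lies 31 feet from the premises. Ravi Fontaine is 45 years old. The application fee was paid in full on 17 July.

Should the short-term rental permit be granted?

(1) ≥50 ft from school — not satisfied.
(a) not (safety training) — holds.
(i) no complaint in 12 mo. — not met.
(A) fee paid — holds.
(B) no code violations — fails.
(C) not (food handler cert.) — met.
So (ii) is not satisfied (T AND F AND T).
(A) age ≥ 16 — met.
(B) insurance ≥ $250,000 — not satisfied.
So (iii) is not satisfied (T AND F).
So (b) is not satisfied (F OR F OR F).
So (2) is not satisfied (T AND F).
Overall = F OR F = false.

No — denied.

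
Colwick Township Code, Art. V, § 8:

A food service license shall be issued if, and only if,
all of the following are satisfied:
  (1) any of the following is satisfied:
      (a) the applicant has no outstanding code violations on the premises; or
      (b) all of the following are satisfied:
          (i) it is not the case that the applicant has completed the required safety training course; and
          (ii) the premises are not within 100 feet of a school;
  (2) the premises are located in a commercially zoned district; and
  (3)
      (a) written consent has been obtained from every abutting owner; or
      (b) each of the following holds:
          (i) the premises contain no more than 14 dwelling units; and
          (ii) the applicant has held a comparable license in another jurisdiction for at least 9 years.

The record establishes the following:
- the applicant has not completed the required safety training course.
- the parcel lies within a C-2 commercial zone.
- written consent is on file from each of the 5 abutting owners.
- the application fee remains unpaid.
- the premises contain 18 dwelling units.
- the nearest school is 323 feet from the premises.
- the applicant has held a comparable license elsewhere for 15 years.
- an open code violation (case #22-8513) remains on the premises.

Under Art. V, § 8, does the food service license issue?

(a) no code violations — not met.
(i) not (safety training) — satisfied.
(ii) ≥100 ft from school — satisfied.
(b) = T AND T = true.
(1): F OR T → true.
(2) commercially zoned — holds.
(a) all abutters consent — met.
(i) ≤ 14 units — fails.
(ii) prior license ≥ 9 yr — holds.
So (b) is not satisfied (F AND T).
(3): T OR F → true.
So Overall is satisfied (T AND T AND T).

Yes — granted.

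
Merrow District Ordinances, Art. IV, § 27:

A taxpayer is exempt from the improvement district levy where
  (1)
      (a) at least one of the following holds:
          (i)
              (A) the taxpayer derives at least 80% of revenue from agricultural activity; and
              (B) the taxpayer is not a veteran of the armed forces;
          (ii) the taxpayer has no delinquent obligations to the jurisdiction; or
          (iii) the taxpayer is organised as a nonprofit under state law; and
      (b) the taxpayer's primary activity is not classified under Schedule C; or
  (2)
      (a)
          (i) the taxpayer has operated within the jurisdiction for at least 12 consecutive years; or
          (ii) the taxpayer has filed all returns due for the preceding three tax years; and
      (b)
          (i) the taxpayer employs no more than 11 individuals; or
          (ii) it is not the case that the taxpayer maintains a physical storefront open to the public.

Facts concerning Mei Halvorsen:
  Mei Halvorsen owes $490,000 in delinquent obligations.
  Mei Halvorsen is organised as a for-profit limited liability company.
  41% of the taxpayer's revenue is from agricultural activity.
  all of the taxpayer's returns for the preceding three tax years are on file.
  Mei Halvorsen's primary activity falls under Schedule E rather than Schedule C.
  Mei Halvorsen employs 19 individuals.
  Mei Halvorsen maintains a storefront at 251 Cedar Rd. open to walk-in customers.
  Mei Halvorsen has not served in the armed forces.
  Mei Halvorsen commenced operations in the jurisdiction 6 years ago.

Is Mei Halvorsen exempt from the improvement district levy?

No — not exempt.

(A) ≥80% agricultural — not satisfied.
(B) not (veteran) — met.
So (i) is not satisfied (F AND T).
(ii) no delinquency — fails.
(iii) nonprofit — fails.
(a): F OR F OR F → false.
(b) not (Schedule C activity) — holds.
So (1) is not satisfied (F AND T).
(i) ≥ 12 yrs in jurisdiction — fails.
(ii) returns current — met.
(a) = F OR T = true.
(i) ≤ 11 employees — not met.
(ii) not (has storefront) — not satisfied.
So (b) is not satisfied (F OR F).
So (2) is not satisfied (T AND F).
So Overall is not satisfied (F OR F).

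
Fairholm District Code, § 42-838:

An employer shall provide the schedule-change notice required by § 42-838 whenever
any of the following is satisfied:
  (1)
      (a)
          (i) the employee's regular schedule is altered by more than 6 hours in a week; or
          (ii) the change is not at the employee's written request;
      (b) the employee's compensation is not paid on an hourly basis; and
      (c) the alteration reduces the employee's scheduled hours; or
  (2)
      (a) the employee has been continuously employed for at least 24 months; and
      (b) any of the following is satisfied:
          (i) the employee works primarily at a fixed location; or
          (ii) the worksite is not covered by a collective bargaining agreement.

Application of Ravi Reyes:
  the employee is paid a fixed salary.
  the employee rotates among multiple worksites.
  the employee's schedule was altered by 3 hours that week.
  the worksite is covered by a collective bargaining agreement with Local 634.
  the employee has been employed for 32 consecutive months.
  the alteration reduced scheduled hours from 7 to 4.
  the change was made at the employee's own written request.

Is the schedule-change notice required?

No — not required.

(i) schedule shift > 6h — not met.
(ii) not employee-requested — not satisfied.
(a) = F OR F = false.
(b) not (hourly-paid) — met.
(c) hours reduced — met.
So (1) is not satisfied (F AND T AND T).
(a) tenure ≥ 24 mo. — satisfied.
(i) fixed location — fails.
(ii) no CBA — not met.
So (b) is not satisfied (F OR F).
So (2) is not satisfied (T AND F).
Overall = F OR F = false.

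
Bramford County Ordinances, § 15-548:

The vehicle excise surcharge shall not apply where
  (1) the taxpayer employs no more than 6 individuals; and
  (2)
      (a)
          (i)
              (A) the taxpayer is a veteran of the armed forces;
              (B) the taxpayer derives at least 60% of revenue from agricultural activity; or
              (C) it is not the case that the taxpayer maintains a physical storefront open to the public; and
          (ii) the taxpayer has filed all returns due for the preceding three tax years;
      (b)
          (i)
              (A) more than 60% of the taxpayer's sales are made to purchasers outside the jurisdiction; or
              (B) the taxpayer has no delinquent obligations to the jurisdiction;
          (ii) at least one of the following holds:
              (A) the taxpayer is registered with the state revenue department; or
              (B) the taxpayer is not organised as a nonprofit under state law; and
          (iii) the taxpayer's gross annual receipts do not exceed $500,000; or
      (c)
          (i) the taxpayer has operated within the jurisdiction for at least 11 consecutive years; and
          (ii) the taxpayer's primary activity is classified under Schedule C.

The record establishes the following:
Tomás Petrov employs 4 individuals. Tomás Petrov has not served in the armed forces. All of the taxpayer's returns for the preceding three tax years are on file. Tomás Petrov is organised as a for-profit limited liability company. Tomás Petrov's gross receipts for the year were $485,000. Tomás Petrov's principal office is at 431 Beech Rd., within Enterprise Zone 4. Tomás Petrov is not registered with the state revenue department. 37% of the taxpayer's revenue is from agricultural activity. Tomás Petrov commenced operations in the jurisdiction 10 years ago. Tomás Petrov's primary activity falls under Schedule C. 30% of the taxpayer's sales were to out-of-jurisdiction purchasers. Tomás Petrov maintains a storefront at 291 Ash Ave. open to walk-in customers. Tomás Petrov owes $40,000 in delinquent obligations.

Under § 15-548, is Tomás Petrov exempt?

No — not exempt.

(1) ≤ 6 employees — holds.
(A) veteran — fails.
(B) ≥60% agricultural — not met.
(C) not (has storefront) — not met.
(i): F OR F OR F → false.
(ii) returns current — satisfied.
(a) = F AND T = false.
(A) >60% out-of-jur. sales — fails.
(B) no delinquency — fails.
So (i) is not satisfied (F OR F).
(A) state-registered — not met.
(B) not (nonprofit) — satisfied.
(ii) = F OR T = true.
(iii) receipts ≤ $500,000 — holds.
So (b) is not satisfied (F AND T AND T).
(i) ≥ 11 yrs in jurisdiction — fails.
(ii) Schedule C activity — satisfied.
So (c) is not satisfied (F AND T).
So (2) is not satisfied (F OR F OR F).
Overall = T AND F = false.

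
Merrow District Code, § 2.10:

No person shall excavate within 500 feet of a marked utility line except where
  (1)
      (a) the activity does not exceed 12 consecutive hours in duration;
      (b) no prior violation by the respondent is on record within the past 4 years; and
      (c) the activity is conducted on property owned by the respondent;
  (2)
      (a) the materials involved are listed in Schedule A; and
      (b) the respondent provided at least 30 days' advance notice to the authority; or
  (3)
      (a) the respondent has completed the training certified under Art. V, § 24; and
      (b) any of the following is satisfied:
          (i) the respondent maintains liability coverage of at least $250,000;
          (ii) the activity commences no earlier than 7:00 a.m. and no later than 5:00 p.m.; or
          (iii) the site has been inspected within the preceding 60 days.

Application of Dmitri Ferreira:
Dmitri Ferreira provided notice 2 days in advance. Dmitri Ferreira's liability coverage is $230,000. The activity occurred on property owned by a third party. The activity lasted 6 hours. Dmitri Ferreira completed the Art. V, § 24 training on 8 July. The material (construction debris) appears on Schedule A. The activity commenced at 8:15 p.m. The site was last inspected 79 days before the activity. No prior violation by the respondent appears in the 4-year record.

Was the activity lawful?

(a) ≤ 12 hrs duration — satisfied.
(b) no prior violation — satisfied.
(c) own property — not satisfied.
(1) = T AND T AND F = false.
(a) Schedule A material — satisfied.
(b) ≥30 days' notice — not met.
(2) = T AND F = false.
(a) training certified — holds.
(i) coverage ≥ $250,000 — not satisfied.
(ii) start within hours — not satisfied.
(iii) site inspected — fails.
So (b) is not satisfied (F OR F OR F).
(3) = T AND F = false.
Overall = F OR F OR F = false.

No — unlawful.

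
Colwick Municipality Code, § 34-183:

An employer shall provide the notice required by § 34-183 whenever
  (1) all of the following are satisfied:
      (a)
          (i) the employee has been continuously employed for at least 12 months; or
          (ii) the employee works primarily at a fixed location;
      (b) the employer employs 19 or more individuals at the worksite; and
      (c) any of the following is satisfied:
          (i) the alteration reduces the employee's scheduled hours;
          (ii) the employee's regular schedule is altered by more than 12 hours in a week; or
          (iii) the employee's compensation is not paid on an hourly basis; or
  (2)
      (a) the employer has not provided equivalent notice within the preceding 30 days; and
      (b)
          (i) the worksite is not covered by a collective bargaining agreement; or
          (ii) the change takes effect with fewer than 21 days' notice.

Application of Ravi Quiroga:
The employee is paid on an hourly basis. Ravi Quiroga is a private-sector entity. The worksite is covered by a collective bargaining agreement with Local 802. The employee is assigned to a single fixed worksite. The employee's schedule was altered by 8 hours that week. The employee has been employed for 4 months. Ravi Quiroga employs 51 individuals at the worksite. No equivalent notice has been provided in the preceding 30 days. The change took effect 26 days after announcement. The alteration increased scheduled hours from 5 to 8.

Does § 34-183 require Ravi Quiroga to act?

(i) tenure ≥ 12 mo. — not satisfied.
(ii) fixed location — holds.
(a): F OR T → true.
(b) ≥ 19 at site — met.
(i) hours reduced — not met.
(ii) schedule shift > 12h — not met.
(iii) not (hourly-paid) — not satisfied.
So (c) is not satisfied (F OR F OR F).
So (1) is not satisfied (T AND T AND F).
(a) no recent notice — satisfied.
(i) no CBA — fails.
(ii) < 21 days' notice — not met.
So (b) is not satisfied (F OR F).
So (2) is not satisfied (T AND F).
So Overall is not satisfied (F OR F).

No — not required.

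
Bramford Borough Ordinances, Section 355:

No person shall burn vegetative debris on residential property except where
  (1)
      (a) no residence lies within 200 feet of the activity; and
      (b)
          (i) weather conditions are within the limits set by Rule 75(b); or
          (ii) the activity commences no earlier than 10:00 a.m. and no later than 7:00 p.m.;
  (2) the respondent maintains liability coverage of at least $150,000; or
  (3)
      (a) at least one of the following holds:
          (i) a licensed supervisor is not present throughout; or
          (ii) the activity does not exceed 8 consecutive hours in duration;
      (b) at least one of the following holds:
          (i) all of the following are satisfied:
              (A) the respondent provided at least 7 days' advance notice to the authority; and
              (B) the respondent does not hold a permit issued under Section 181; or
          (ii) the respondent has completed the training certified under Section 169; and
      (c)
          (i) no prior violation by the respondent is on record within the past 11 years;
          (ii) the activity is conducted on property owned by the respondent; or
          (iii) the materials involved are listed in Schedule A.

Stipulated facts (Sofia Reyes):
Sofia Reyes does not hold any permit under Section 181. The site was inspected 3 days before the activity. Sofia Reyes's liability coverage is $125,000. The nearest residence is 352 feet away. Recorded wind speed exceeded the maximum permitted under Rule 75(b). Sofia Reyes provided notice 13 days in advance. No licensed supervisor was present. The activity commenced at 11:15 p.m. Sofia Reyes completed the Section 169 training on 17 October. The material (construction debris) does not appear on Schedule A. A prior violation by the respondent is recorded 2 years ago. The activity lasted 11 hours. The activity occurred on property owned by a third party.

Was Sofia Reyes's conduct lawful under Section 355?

No — unlawful.

(a) no residence in 200 ft — holds.
(i) weather ok — not satisfied.
(ii) start within hours — fails.
So (b) is not satisfied (F OR F).
(1): T AND F → false.
(2) coverage ≥ $150,000 — not met.
(i) not (supervisor present) — holds.
(ii) ≤ 8 hrs duration — fails.
So (a) is satisfied (T OR F).
(A) ≥7 days' notice — met.
(B) not (holds permit) — met.
So (i) is satisfied (T AND T).
(ii) training certified — met.
(b) = T OR T = true.
(i) no prior violation — fails.
(ii) own property — fails.
(iii) Schedule A material — not satisfied.
So (c) is not satisfied (F OR F OR F).
(3) = T AND T AND F = false.
Overall = F OR F OR F = false.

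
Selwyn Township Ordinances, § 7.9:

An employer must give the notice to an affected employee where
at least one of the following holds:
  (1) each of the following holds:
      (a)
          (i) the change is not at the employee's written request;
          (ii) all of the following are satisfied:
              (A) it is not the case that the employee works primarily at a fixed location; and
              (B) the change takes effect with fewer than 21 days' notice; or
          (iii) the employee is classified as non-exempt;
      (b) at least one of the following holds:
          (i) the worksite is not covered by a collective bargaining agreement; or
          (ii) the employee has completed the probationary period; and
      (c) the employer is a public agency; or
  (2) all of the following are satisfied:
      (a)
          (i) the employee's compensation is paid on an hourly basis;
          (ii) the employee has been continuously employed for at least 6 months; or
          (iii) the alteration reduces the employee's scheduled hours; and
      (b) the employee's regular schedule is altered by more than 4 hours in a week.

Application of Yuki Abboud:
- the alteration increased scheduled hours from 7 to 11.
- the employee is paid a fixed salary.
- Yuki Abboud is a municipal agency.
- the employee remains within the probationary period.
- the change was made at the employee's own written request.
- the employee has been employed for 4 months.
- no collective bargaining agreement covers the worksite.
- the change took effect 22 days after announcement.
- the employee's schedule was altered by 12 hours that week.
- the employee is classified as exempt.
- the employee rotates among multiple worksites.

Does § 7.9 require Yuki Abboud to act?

(i) not employee-requested — not satisfied.
(A) not (fixed location) — met.
(B) < 21 days' notice — not met.
(ii): T AND F → false.
(iii) non-exempt — not met.
(a): F OR F OR F → false.
(i) no CBA — satisfied.
(ii) past probation — not satisfied.
So (b) is satisfied (T OR F).
(c) public agency — holds.
(1): F AND T AND T → false.
(i) hourly-paid — not satisfied.
(ii) tenure ≥ 6 mo. — fails.
(iii) hours reduced — fails.
So (a) is not satisfied (F OR F OR F).
(b) schedule shift > 4h — holds.
(2) = F AND T = false.
Overall = F OR F = false.

No — not required.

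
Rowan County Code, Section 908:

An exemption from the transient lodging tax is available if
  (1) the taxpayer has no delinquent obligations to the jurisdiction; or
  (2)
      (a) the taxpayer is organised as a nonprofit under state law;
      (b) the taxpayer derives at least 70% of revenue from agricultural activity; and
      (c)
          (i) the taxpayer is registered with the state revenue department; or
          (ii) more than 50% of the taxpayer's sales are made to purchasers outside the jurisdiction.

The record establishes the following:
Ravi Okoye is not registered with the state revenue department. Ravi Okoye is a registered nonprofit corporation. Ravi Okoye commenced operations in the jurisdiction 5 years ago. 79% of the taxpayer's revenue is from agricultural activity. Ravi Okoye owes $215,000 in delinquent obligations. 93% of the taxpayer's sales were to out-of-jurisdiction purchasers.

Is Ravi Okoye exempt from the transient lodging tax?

(1) no delinquency — not met.
(a) nonprofit — holds.
(b) ≥70% agricultural — met.
(i) state-registered — not met.
(ii) >50% out-of-jur. sales — satisfied.
(c): F OR T → true.
So (2) is satisfied (T AND T AND T).
Overall: F OR T → true.

Yes — exempt.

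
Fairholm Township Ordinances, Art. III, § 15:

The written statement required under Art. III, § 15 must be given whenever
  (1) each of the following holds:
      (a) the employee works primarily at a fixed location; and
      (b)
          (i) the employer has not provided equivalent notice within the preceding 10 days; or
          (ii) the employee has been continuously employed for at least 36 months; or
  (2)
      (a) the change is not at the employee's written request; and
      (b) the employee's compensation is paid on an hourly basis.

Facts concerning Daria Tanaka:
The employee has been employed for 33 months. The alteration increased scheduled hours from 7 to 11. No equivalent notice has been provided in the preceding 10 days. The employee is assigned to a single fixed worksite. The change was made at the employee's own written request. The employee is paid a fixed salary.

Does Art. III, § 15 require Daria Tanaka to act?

(a) fixed location — satisfied.
(i) no recent notice — holds.
(ii) tenure ≥ 36 mo. — not satisfied.
So (b) is satisfied (T OR F).
(1) = T AND T = true.
(a) not employee-requested — fails.
(b) hourly-paid — fails.
(2): F AND F → false.
So Overall is satisfied (T OR F).

Yes — required.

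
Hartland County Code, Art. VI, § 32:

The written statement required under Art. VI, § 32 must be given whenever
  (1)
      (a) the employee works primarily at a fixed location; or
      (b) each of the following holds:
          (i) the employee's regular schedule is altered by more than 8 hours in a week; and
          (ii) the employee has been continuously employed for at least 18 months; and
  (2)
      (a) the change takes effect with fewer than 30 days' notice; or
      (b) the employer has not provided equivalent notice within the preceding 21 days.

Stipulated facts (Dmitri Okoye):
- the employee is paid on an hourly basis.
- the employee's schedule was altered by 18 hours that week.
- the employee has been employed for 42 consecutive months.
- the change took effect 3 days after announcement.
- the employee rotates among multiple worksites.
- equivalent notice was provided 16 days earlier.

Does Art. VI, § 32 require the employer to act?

(a) fixed location — fails.
(i) schedule shift > 8h — satisfied.
(ii) tenure ≥ 18 mo. — holds.
(b) = T AND T = true.
(1) = F OR T = true.
(a) < 30 days' notice — satisfied.
(b) no recent notice — not satisfied.
(2): T OR F → true.
So Overall is satisfied (T AND T).

Yes — required.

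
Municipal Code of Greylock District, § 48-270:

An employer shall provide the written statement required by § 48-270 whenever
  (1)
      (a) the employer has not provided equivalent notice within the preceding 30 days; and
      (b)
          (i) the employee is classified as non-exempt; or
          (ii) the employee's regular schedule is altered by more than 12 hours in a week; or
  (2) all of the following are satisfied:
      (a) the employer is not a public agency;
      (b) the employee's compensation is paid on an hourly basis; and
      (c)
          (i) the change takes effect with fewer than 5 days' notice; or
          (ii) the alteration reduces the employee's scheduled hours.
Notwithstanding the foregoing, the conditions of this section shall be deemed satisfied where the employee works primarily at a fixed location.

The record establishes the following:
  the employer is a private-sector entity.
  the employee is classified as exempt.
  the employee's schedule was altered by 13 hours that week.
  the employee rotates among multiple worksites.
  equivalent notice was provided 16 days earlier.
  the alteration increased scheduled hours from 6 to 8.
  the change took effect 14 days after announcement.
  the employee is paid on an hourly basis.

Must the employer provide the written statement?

No — not required.

(a) no recent notice — not satisfied.
(i) non-exempt — fails.
(ii) schedule shift > 12h — satisfied.
(b) = F OR T = true.
(1): F AND T → false.
(a) not (public agency) — met.
(b) hourly-paid — satisfied.
(i) < 5 days' notice — not met.
(ii) hours reduced — not met.
(c): F OR F → false.
So (2) is not satisfied (T AND T AND F).
So Overall is not satisfied (F OR F).
Exception (fixed location) — not satisfied.
Result: main false OR exception false → false.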